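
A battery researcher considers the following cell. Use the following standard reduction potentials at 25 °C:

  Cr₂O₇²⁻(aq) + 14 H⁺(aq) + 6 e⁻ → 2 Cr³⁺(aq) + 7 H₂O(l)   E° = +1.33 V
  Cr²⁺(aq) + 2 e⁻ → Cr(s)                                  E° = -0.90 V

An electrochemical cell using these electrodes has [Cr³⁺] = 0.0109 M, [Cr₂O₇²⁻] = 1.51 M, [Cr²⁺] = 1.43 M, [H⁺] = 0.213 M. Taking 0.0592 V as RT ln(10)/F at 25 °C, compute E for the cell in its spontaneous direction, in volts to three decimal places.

+2.173 V

Cr₂O₇²⁻/Cr³⁺ is the cathode (higher E°), Cr²⁺/Cr the anode: E°cell = +1.33 − (-0.90) = +2.23 V, n = 6.
Overall: Cr₂O₇²⁻(aq) + 14 H⁺(aq) + 3 Cr(s) → 2 Cr³⁺(aq) + 7 H₂O(l) + 3 Cr²⁺(aq)
Q = [Cr³⁺]^2·[Cr²⁺]^3 / ([Cr₂O₇²⁻]·[H⁺]^14); log Q = 5.765.
E = E° − (0.0592/n) log Q = +2.23 − (0.0592/6)(5.765) = +2.173 V.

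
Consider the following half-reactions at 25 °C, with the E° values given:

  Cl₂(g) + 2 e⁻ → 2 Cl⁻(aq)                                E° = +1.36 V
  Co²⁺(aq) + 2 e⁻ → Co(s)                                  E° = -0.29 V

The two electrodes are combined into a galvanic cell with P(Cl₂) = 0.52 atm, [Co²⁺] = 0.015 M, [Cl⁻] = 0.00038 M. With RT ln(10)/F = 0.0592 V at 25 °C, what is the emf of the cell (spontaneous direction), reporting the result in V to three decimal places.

Cl₂/Cl⁻ is the cathode (higher E°), Co²⁺/Co the anode: E°cell = +1.36 − (-0.29) = +1.65 V, n = 2.
Overall: Cl₂(g) + Co(s) → 2 Cl⁻(aq) + Co²⁺(aq)
Q = [Cl⁻]^2·[Co²⁺] / (P(Cl₂)); log Q = -8.380.
E = E° − (0.0592/n) log Q = +1.65 − (0.0592/2)(-8.380) = +1.898 V.

+1.898 V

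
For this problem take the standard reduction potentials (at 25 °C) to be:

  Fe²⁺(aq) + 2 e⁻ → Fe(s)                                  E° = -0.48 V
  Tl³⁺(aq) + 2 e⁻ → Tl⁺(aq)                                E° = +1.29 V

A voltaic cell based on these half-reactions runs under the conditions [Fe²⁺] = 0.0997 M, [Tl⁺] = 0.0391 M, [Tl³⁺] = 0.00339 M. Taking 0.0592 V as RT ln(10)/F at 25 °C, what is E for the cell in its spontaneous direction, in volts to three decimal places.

+1.768 V

Tl³⁺/Tl⁺ is the cathode (higher E°), Fe²⁺/Fe the anode: E°cell = +1.29 − (-0.48) = +1.77 V, n = 2.
Overall: Tl³⁺(aq) + Fe(s) → Tl⁺(aq) + Fe²⁺(aq)
Q = [Tl⁺]·[Fe²⁺] / ([Tl³⁺]); log Q = 0.061.
E = E° − (0.0592/n) log Q = +1.77 − (0.0592/2)(0.061) = +1.768 V.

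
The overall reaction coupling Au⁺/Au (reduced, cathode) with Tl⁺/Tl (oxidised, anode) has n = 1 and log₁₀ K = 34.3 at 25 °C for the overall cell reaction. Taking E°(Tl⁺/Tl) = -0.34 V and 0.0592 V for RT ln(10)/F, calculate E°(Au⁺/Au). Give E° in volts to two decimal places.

E°cell = (0.0592/n)·log K = (0.0592/1)(34.3) = +2.031 V.
Since Au⁺/Au is the cathode and Tl⁺/Tl the anode, E°cell = E°(Au⁺/Au) − E°(Tl⁺/Tl).
So E°(Au⁺/Au) = E°cell + E°(Tl⁺/Tl) = +2.031 + (-0.34) = +1.69 V.

+1.69 V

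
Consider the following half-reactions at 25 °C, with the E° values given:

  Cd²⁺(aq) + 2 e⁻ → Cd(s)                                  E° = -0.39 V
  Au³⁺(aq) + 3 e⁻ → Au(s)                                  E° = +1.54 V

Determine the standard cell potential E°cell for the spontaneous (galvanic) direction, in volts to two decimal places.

The Au³⁺/Au couple has the higher reduction potential, so it is the cathode; Cd²⁺/Cd is oxidised at the anode.
E°cell = E°(cathode) − E°(anode) = (+1.54) − (-0.39) = +1.93 V.

+1.93 V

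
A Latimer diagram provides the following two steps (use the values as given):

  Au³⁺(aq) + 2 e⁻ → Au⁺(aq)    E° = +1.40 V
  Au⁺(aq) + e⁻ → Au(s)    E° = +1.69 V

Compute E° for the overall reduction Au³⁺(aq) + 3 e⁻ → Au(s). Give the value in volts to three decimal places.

Standard free energies of sequential steps add: ΔG°₃ = ΔG°₁ + ΔG°₂, so n₃E°₃ = n₁E°₁ + n₂E°₂.
E°₃ = (2×+1.40 + 1×+1.69) / 3 = (+4.490) / 3 = +1.497 V.
E° values themselves are not directly additive — weighting by electron count is essential.

+1.497 V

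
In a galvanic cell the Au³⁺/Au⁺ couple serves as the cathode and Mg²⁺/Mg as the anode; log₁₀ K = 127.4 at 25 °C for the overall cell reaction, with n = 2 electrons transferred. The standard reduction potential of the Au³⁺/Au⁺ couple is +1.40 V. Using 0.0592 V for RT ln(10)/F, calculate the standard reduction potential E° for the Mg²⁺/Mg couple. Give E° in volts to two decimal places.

E°cell = (0.0592/n)·log K = (0.0592/2)(127.4) = +3.771 V.
Since Au³⁺/Au⁺ is the cathode and Mg²⁺/Mg the anode, E°cell = E°(Au³⁺/Au⁺) − E°(Mg²⁺/Mg).
So E°(Mg²⁺/Mg) = E°(Au³⁺/Au⁺) − E°cell = (+1.40) − (+3.771) = -2.37 V.

-2.37 V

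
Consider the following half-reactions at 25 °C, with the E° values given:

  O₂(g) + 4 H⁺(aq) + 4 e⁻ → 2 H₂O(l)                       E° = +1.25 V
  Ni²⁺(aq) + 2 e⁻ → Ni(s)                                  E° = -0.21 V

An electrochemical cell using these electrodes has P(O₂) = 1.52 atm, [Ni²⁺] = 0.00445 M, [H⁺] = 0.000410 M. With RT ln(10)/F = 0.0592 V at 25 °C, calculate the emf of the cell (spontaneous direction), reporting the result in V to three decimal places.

+1.332 V

O₂/H₂O is the cathode (higher E°), Ni²⁺/Ni the anode: E°cell = +1.25 − (-0.21) = +1.46 V, n = 4.
Overall: O₂(g) + 4 H⁺(aq) + 2 Ni(s) → 2 H₂O(l) + 2 Ni²⁺(aq)
Q = [Ni²⁺]^2 / (P(O₂)·[H⁺]^4); log Q = 8.664.
E = E° − (0.0592/n) log Q = +1.46 − (0.0592/4)(8.664) = +1.332 V.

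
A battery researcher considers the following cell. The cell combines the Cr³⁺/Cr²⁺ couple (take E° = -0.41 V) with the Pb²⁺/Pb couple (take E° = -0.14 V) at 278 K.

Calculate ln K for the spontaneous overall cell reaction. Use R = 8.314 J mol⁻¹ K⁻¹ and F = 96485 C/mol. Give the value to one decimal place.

Cathode: Pb²⁺/Pb; anode: Cr³⁺/Cr²⁺. E°cell = (-0.14) − (-0.41) = +0.27 V, with n = 2.
ΔG° = −nFE° = −RT ln K, so ln K = nFE°/(RT) = (2)(96485)(+0.27) / ((8.314)(278)) = 22.542.

22.5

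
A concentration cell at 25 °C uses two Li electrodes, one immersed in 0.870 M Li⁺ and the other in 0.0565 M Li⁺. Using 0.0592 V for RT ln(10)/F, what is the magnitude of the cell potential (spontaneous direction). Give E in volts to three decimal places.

+0.070 V

For a concentration cell E°cell = 0. The 0.870 M side is the cathode (reduction is favoured where [Li⁺] is higher).
With n = 1, E = −(0.0592/1) log([Li⁺]ₐₙ/[Li⁺]꜀ₐₜ) = −(0.0592/1) log(0.0565/0.87) = −(0.0592/1)(-1.187) = +0.070 V.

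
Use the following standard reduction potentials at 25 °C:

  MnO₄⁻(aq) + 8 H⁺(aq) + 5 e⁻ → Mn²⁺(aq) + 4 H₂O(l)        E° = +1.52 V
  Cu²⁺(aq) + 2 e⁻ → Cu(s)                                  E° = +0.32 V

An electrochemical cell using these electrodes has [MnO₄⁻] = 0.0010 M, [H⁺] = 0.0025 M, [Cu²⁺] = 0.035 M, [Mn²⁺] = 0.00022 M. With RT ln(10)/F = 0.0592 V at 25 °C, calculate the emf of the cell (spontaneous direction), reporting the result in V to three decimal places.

MnO₄⁻/Mn²⁺ is the cathode (higher E°), Cu²⁺/Cu the anode: E°cell = +1.52 − (+0.32) = +1.20 V, n = 10.
Overall: 2 MnO₄⁻(aq) + 16 H⁺(aq) + 5 Cu(s) → 2 Mn²⁺(aq) + 8 H₂O(l) + 5 Cu²⁺(aq)
Q = [Mn²⁺]^2·[Cu²⁺]^5 / ([MnO₄⁻]^2·[H⁺]^16); log Q = 33.038.
E = E° − (0.0592/n) log Q = +1.20 − (0.0592/10)(33.038) = +1.004 V.

+1.004 V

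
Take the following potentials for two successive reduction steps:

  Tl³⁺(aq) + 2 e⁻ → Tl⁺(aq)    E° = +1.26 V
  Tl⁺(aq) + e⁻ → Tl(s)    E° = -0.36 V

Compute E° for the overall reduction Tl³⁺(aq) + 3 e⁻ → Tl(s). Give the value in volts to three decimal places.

+0.720 V

Since ΔG° = −nFE° is additive over sequential reductions, n₃E°₃ = n₁E°₁ + n₂E°₂.
E°₃ = (2×+1.26 + 1×-0.36) / 3 = (+2.160) / 3 = +0.720 V.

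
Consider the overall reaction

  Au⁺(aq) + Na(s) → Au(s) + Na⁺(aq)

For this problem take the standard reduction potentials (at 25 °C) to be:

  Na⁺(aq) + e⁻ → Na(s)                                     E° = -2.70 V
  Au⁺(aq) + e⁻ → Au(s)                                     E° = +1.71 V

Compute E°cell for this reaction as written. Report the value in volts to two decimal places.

+4.41 V

The Au⁺/Au couple has the higher reduction potential, so it is the cathode; Na⁺/Na is oxidised at the anode.
E°cell = E°(cathode) − E°(anode) = (+1.71) − (-2.70) = +4.41 V.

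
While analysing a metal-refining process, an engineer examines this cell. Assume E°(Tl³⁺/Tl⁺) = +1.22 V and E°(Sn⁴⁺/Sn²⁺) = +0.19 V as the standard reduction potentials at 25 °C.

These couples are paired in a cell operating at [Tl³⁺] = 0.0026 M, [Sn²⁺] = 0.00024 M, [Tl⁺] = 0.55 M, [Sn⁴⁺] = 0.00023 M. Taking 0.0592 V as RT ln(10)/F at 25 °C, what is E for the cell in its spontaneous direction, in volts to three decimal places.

+0.962 V

Tl³⁺/Tl⁺ is the cathode (higher E°), Sn⁴⁺/Sn²⁺ the anode: E°cell = +1.22 − (+0.19) = +1.03 V, n = 2.
Overall: Tl³⁺(aq) + Sn²⁺(aq) → Tl⁺(aq) + Sn⁴⁺(aq)
Q = [Tl⁺]·[Sn⁴⁺] / ([Tl³⁺]·[Sn²⁺]); log Q = 2.307.
E = E° − (0.0592/n) log Q = +1.03 − (0.0592/2)(2.307) = +0.962 V.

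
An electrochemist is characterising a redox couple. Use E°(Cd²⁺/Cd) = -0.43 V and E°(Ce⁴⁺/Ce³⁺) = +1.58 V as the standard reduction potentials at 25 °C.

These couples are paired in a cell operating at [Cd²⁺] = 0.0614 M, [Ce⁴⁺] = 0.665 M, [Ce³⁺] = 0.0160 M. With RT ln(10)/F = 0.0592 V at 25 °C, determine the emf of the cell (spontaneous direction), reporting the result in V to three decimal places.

Ce⁴⁺/Ce³⁺ is the cathode (higher E°), Cd²⁺/Cd the anode: E°cell = +1.58 − (-0.43) = +2.01 V, n = 2.
Overall: 2 Ce⁴⁺(aq) + Cd(s) → 2 Ce³⁺(aq) + Cd²⁺(aq)
Q = [Ce³⁺]^2·[Cd²⁺] / ([Ce⁴⁺]^2); log Q = -4.449.
E = E° − (0.0592/n) log Q = +2.01 − (0.0592/2)(-4.449) = +2.142 V.

+2.142 V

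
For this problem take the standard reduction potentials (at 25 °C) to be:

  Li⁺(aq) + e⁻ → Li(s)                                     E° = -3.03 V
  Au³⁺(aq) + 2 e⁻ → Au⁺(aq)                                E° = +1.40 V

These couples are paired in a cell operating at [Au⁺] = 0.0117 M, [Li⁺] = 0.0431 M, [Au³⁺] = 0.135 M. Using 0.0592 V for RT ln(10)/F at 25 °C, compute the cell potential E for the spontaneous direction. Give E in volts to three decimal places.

Au³⁺/Au⁺ is the cathode (higher E°), Li⁺/Li the anode: E°cell = +1.40 − (-3.03) = +4.43 V, n = 2.
Overall: Au³⁺(aq) + 2 Li(s) → Au⁺(aq) + 2 Li⁺(aq)
Q = [Au⁺]·[Li⁺]^2 / ([Au³⁺]); log Q = -3.793.
E = E° − (0.0592/n) log Q = +4.43 − (0.0592/2)(-3.793) = +4.542 V.

+4.542 V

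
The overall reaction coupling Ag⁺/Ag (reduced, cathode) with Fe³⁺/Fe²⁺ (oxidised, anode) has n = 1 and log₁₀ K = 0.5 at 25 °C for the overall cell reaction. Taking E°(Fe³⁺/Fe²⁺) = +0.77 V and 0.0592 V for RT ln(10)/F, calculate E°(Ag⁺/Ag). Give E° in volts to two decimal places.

+0.80 V

E°cell = (0.0592/n)·log K = (0.0592/1)(0.5) = +0.030 V.
Since Ag⁺/Ag is the cathode and Fe³⁺/Fe²⁺ the anode, E°cell = E°(Ag⁺/Ag) − E°(Fe³⁺/Fe²⁺).
So E°(Ag⁺/Ag) = E°cell + E°(Fe³⁺/Fe²⁺) = +0.030 + (+0.77) = +0.80 V.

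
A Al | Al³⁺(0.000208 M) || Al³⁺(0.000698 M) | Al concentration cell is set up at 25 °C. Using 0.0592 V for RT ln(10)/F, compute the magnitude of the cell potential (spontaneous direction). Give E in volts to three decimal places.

+0.010 V

For a concentration cell E°cell = 0. The 0.000698 M side is the cathode (reduction is favoured where [Al³⁺] is higher).
With n = 3, E = −(0.0592/3) log([Al³⁺]ₐₙ/[Al³⁺]꜀ₐₜ) = −(0.0592/3) log(0.000208/0.000698) = −(0.0592/3)(-0.526) = +0.010 V.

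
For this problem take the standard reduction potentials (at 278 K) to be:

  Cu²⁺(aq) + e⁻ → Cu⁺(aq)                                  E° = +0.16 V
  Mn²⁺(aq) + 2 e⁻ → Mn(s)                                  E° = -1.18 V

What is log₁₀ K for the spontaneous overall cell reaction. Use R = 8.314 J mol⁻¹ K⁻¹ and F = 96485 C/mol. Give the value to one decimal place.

48.6

Cathode: Cu²⁺/Cu⁺; anode: Mn²⁺/Mn. E°cell = (+0.16) − (-1.18) = +1.34 V, with n = 2.
ΔG° = −nFE° = −RT ln K, so ln K = nFE°/(RT) = (2)(96485)(+1.34) / ((8.314)(278)) = 111.877.
log₁₀ K = 111.877 / ln 10 = 48.6.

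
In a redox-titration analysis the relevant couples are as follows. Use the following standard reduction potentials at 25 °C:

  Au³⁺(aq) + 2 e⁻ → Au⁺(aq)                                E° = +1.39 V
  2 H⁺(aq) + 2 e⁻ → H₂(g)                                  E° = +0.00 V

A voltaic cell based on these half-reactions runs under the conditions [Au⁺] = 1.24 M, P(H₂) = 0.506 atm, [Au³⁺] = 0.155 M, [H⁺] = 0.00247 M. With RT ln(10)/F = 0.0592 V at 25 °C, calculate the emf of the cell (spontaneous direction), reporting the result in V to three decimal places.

+1.509 V

Au³⁺/Au⁺ is the cathode (higher E°), H⁺/H₂ the anode: E°cell = +1.39 − (+0.00) = +1.39 V, n = 2.
Overall: Au³⁺(aq) + H₂(g) → Au⁺(aq) + 2 H⁺(aq)
Q = [Au⁺]·[H⁺]^2 / ([Au³⁺]·P(H₂)); log Q = -4.016.
E = E° − (0.0592/n) log Q = +1.39 − (0.0592/2)(-4.016) = +1.509 V.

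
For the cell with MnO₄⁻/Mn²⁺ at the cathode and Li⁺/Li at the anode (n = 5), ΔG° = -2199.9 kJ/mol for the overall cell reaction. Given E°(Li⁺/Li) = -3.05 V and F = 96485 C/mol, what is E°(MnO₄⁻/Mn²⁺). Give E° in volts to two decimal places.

E°cell = −ΔG°/(nF) = −(-2199.9×10³)/((5)(96485)) = +4.560 V.
Since MnO₄⁻/Mn²⁺ is the cathode and Li⁺/Li the anode, E°cell = E°(MnO₄⁻/Mn²⁺) − E°(Li⁺/Li).
So E°(MnO₄⁻/Mn²⁺) = E°cell + E°(Li⁺/Li) = +4.560 + (-3.05) = +1.51 V.

+1.51 V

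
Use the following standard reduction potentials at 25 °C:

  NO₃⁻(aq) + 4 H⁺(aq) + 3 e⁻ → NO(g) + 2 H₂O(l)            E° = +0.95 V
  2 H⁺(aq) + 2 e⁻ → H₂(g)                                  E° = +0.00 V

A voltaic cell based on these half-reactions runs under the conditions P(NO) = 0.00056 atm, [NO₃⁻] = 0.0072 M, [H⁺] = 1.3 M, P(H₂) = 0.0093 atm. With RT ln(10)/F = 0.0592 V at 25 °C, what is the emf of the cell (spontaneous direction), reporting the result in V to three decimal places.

+0.914 V

NO₃⁻/NO is the cathode (higher E°), H⁺/H₂ the anode: E°cell = +0.95 − (+0.00) = +0.95 V, n = 6.
Overall: 2 NO₃⁻(aq) + 2 H⁺(aq) + 3 H₂(g) → 2 NO(g) + 4 H₂O(l)
Q = P(NO)^2 / ([NO₃⁻]^2·[H⁺]^2·P(H₂)^3); log Q = 3.648.
E = E° − (0.0592/n) log Q = +0.95 − (0.0592/6)(3.648) = +0.914 V.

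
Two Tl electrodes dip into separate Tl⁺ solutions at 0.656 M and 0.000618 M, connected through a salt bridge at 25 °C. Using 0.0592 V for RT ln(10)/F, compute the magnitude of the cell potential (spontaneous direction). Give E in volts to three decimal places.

+0.179 V

For a concentration cell E°cell = 0. The 0.656 M side is the cathode (reduction is favoured where [Tl⁺] is higher).
With n = 1, E = −(0.0592/1) log([Tl⁺]ₐₙ/[Tl⁺]꜀ₐₜ) = −(0.0592/1) log(0.000618/0.656) = −(0.0592/1)(-3.026) = +0.179 V.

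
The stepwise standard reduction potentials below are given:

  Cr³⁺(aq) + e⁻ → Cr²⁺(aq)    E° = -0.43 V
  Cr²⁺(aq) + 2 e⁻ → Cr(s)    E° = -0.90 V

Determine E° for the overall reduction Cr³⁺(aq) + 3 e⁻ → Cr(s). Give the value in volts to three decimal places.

Standard free energies of sequential steps add: ΔG°₃ = ΔG°₁ + ΔG°₂, so n₃E°₃ = n₁E°₁ + n₂E°₂.
E°₃ = (1×-0.43 + 2×-0.90) / 3 = (-2.230) / 3 = -0.743 V.
Simply averaging or adding the two E° values would be wrong; the electron-weighted sum is required.

-0.743 V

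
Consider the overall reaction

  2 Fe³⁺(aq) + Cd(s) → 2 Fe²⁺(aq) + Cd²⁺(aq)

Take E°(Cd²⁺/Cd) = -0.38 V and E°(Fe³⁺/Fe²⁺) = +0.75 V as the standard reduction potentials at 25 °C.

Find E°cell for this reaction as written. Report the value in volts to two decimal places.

+1.13 V

The Fe³⁺/Fe²⁺ couple has the higher reduction potential, so it is the cathode; Cd²⁺/Cd is oxidised at the anode.
E°cell = E°(cathode) − E°(anode) = (+0.75) − (-0.38) = +1.13 V.
Since E°cell > 0, the reaction is spontaneous under standard conditions.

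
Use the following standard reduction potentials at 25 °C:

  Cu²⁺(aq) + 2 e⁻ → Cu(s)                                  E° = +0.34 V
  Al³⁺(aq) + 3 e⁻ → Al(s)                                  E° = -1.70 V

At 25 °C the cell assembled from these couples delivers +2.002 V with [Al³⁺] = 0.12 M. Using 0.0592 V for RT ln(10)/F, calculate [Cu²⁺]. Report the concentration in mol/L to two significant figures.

Cu²⁺/Cu is the cathode, Al³⁺/Al the anode: E°cell = +2.04 V, n = 6.
Overall reaction: 3 Cu²⁺(aq) + 2 Al(s) → 3 Cu(s) + 2 Al³⁺(aq); Q = [Al³⁺]^2/[Cu²⁺]^3.
From E = E° − (0.0592/n) log Q: log Q = (E° − E)·n/0.0592 = (+2.04 − (+2.002))·6/0.0592 = 3.8514.
So 3·log[Cu²⁺] = 2·log(0.12) − log Q = -1.8416 − (3.8514) = -5.6930; log[Cu²⁺] = -5.6930 / 3 = -1.8977; [Cu²⁺] = 10^(-1.8977) ≈ 0.013 M.

0.013 M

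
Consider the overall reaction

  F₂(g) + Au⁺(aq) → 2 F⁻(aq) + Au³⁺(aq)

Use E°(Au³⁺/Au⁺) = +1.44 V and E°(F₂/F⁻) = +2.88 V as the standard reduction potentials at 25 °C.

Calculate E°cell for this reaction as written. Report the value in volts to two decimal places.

+1.44 V

The F₂/F⁻ couple has the higher reduction potential, so it is the cathode; Au³⁺/Au⁺ is oxidised at the anode.
E°cell = E°(cathode) − E°(anode) = (+2.88) − (+1.44) = +1.44 V.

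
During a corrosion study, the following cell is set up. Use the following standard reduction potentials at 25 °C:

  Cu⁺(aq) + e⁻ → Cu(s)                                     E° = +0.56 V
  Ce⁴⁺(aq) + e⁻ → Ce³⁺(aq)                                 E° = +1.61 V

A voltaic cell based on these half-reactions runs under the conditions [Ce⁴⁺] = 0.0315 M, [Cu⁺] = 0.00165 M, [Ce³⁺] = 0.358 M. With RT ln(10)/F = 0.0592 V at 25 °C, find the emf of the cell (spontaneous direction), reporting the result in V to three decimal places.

Ce⁴⁺/Ce³⁺ is the cathode (higher E°), Cu⁺/Cu the anode: E°cell = +1.61 − (+0.56) = +1.05 V, n = 1.
Overall: Ce⁴⁺(aq) + Cu(s) → Ce³⁺(aq) + Cu⁺(aq)
Q = [Ce³⁺]·[Cu⁺] / ([Ce⁴⁺]); log Q = -1.727.
E = E° − (0.0592/n) log Q = +1.05 − (0.0592/1)(-1.727) = +1.152 V.

+1.152 V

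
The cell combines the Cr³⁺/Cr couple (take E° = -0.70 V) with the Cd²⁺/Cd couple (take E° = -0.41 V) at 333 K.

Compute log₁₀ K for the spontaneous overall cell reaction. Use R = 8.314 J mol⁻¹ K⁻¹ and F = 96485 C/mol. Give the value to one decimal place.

26.3

Cathode: Cd²⁺/Cd; anode: Cr³⁺/Cr. E°cell = (-0.41) − (-0.70) = +0.29 V, with n = 6.
ΔG° = −nFE° = −RT ln K, so ln K = nFE°/(RT) = (6)(96485)(+0.29) / ((8.314)(333)) = 60.639.
log₁₀ K = 60.639 / ln 10 = 26.3.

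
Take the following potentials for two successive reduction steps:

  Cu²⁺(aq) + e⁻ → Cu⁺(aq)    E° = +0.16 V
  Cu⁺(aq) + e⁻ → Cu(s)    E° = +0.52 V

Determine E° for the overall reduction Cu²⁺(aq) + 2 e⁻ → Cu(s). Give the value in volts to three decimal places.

Standard free energies of sequential steps add: ΔG°₃ = ΔG°₁ + ΔG°₂, so n₃E°₃ = n₁E°₁ + n₂E°₂.
E°₃ = (1×+0.16 + 1×+0.52) / 2 = (+0.680) / 2 = +0.340 V.

+0.340 V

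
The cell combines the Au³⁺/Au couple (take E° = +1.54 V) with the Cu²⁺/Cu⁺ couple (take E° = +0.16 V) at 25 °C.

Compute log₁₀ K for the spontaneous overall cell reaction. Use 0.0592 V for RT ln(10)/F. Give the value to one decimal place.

Cathode: Au³⁺/Au; anode: Cu²⁺/Cu⁺. E°cell = +1.38 V, n = 3.
log K = nE°cell / 0.0592 = (3)(+1.38) / 0.0592 = 69.9.

69.9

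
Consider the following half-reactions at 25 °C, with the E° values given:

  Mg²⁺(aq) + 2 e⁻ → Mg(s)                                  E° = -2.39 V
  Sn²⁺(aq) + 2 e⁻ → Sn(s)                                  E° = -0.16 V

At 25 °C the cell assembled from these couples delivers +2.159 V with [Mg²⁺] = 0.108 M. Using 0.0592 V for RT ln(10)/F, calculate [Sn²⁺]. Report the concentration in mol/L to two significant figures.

Sn²⁺/Sn is the cathode, Mg²⁺/Mg the anode: E°cell = +2.23 V, n = 2.
Overall reaction: Sn²⁺(aq) + Mg(s) → Sn(s) + Mg²⁺(aq); Q = [Mg²⁺]^1/[Sn²⁺]^1.
From E = E° − (0.0592/n) log Q: log Q = (E° − E)·n/0.0592 = (+2.23 − (+2.159))·2/0.0592 = 2.3986.
So 1·log[Sn²⁺] = 1·log(0.108) − log Q = -0.9666 − (2.3986) = -3.3652; [Sn²⁺] = 10^(-3.3652) ≈ 0.00043 M.

0.00043 M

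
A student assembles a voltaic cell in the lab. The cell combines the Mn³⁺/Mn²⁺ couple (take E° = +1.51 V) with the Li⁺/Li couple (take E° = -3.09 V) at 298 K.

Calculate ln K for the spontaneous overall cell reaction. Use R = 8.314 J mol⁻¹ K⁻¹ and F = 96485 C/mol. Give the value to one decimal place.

Cathode: Mn³⁺/Mn²⁺; anode: Li⁺/Li. E°cell = (+1.51) − (-3.09) = +4.60 V, with n = 1.
ΔG° = −nFE° = −RT ln K, so ln K = nFE°/(RT) = (1)(96485)(+4.60) / ((8.314)(298)) = 179.139.

179.1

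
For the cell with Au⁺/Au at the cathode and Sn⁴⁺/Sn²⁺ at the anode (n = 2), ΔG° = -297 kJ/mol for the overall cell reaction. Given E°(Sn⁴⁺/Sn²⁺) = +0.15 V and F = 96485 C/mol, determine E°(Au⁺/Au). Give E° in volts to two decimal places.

E°cell = −ΔG°/(nF) = −(-297×10³)/((2)(96485)) = +1.539 V.
Since Au⁺/Au is the cathode and Sn⁴⁺/Sn²⁺ the anode, E°cell = E°(Au⁺/Au) − E°(Sn⁴⁺/Sn²⁺).
So E°(Au⁺/Au) = E°cell + E°(Sn⁴⁺/Sn²⁺) = +1.539 + (+0.15) = +1.69 V.

+1.69 V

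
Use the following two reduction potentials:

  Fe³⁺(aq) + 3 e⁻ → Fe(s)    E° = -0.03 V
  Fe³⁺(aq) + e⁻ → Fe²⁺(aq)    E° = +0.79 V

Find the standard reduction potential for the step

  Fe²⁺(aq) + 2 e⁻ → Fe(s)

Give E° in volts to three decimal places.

Sequential free energies add, so n₃E°₃ = n₁E°₁ + n₂E°₂.
With n₃ = 3, and the known step contributing 1×(+0.79) V, the unknown satisfies 2·E° = 3×(-0.03) − 1×(+0.79) = -0.880.
E° = -0.880 / 2 = -0.440 V.

-0.440 V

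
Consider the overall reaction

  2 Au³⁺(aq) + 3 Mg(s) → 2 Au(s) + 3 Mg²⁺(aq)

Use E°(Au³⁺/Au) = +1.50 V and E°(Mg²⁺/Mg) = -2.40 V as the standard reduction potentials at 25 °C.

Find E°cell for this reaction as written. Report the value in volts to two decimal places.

The Au³⁺/Au couple has the higher reduction potential, so it is the cathode; Mg²⁺/Mg is oxidised at the anode.
E°cell = E°(cathode) − E°(anode) = (+1.50) − (-2.40) = +3.90 V.

+3.90 V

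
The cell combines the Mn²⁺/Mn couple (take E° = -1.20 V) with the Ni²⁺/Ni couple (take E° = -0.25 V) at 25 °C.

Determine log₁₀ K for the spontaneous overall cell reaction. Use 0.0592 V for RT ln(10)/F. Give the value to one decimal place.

32.1

Cathode: Ni²⁺/Ni; anode: Mn²⁺/Mn. E°cell = +0.95 V, n = 2.
log K = nE°cell / 0.0592 = (2)(+0.95) / 0.0592 = 32.1.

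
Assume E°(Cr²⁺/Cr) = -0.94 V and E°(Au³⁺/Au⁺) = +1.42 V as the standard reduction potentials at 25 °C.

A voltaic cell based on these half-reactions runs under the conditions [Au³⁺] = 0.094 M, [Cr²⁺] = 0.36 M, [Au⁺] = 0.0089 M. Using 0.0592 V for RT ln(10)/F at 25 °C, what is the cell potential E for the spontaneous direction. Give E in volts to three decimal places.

Au³⁺/Au⁺ is the cathode (higher E°), Cr²⁺/Cr the anode: E°cell = +1.42 − (-0.94) = +2.36 V, n = 2.
Overall: Au³⁺(aq) + Cr(s) → Au⁺(aq) + Cr²⁺(aq)
Q = [Au⁺]·[Cr²⁺] / ([Au³⁺]); log Q = -1.467.
E = E° − (0.0592/n) log Q = +2.36 − (0.0592/2)(-1.467) = +2.403 V.

+2.403 V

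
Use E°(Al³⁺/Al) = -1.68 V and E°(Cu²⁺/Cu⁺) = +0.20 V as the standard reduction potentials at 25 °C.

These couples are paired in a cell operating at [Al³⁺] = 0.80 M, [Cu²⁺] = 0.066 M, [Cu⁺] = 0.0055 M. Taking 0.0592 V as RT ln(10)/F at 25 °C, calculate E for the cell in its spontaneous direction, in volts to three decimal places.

Cu²⁺/Cu⁺ is the cathode (higher E°), Al³⁺/Al the anode: E°cell = +0.20 − (-1.68) = +1.88 V, n = 3.
Overall: 3 Cu²⁺(aq) + Al(s) → 3 Cu⁺(aq) + Al³⁺(aq)
Q = [Cu⁺]^3·[Al³⁺] / ([Cu²⁺]^3); log Q = -3.334.
E = E° − (0.0592/n) log Q = +1.88 − (0.0592/3)(-3.334) = +1.946 V.

+1.946 V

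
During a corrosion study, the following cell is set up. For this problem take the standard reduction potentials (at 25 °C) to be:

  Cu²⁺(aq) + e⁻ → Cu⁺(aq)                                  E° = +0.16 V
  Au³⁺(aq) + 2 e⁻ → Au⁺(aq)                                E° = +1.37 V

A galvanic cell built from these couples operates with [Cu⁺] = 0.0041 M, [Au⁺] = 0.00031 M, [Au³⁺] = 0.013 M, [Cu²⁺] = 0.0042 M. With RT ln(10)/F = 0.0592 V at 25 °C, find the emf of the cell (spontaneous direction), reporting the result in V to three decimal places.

+1.257 V

Au³⁺/Au⁺ is the cathode (higher E°), Cu²⁺/Cu⁺ the anode: E°cell = +1.37 − (+0.16) = +1.21 V, n = 2.
Overall: Au³⁺(aq) + 2 Cu⁺(aq) → Au⁺(aq) + 2 Cu²⁺(aq)
Q = [Au⁺]·[Cu²⁺]^2 / ([Au³⁺]·[Cu⁺]^2); log Q = -1.602.
E = E° − (0.0592/n) log Q = +1.21 − (0.0592/2)(-1.602) = +1.257 V.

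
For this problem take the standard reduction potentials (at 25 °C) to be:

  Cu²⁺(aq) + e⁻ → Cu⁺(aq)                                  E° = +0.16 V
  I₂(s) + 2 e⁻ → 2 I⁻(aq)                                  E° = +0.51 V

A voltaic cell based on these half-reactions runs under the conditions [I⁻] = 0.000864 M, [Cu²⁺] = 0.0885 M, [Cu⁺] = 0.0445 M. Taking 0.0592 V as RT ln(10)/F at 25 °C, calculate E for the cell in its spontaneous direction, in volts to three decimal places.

I₂/I⁻ is the cathode (higher E°), Cu²⁺/Cu⁺ the anode: E°cell = +0.51 − (+0.16) = +0.35 V, n = 2.
Overall: I₂(s) + 2 Cu⁺(aq) → 2 I⁻(aq) + 2 Cu²⁺(aq)
Q = [I⁻]^2·[Cu²⁺]^2 / ([Cu⁺]^2); log Q = -5.530.
E = E° − (0.0592/n) log Q = +0.35 − (0.0592/2)(-5.530) = +0.514 V.

+0.514 V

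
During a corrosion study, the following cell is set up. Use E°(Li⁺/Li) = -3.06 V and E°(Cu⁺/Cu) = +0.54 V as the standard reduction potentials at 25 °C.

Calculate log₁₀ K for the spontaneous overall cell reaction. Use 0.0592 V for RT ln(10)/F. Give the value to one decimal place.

Cathode: Cu⁺/Cu; anode: Li⁺/Li. E°cell = +3.60 V, n = 1.
log K = nE°cell / 0.0592 = (1)(+3.60) / 0.0592 = 60.8.

60.8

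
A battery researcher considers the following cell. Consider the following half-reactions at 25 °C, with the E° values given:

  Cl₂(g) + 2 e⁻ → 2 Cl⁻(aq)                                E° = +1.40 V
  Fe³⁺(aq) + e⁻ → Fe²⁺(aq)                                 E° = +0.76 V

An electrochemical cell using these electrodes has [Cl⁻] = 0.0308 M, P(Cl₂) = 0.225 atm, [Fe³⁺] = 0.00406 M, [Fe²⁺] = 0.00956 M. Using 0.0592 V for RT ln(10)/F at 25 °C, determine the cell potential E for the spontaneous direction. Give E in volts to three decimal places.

+0.732 V

Cl₂/Cl⁻ is the cathode (higher E°), Fe³⁺/Fe²⁺ the anode: E°cell = +1.40 − (+0.76) = +0.64 V, n = 2.
Overall: Cl₂(g) + 2 Fe²⁺(aq) → 2 Cl⁻(aq) + 2 Fe³⁺(aq)
Q = [Cl⁻]^2·[Fe³⁺]^2 / (P(Cl₂)·[Fe²⁺]^2); log Q = -3.119.
E = E° − (0.0592/n) log Q = +0.64 − (0.0592/2)(-3.119) = +0.732 V.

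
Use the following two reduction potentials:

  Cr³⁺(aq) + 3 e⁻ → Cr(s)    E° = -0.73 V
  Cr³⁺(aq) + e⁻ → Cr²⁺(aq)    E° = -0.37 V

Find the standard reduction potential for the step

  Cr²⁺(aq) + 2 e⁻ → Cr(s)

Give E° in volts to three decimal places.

-0.910 V

Sequential free energies add, so n₃E°₃ = n₁E°₁ + n₂E°₂.
With n₃ = 3, and the known step contributing 1×(-0.37) V, the unknown satisfies 2·E° = 3×(-0.73) − 1×(-0.37) = -1.820.
E° = -1.820 / 2 = -0.910 V.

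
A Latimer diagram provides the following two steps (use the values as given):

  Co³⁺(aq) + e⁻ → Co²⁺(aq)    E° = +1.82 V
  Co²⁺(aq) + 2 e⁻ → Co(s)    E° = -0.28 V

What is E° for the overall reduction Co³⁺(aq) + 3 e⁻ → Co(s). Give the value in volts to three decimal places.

+0.420 V

Standard free energies of sequential steps add: ΔG°₃ = ΔG°₁ + ΔG°₂, so n₃E°₃ = n₁E°₁ + n₂E°₂.
E°₃ = (1×+1.82 + 2×-0.28) / 3 = (+1.260) / 3 = +0.420 V.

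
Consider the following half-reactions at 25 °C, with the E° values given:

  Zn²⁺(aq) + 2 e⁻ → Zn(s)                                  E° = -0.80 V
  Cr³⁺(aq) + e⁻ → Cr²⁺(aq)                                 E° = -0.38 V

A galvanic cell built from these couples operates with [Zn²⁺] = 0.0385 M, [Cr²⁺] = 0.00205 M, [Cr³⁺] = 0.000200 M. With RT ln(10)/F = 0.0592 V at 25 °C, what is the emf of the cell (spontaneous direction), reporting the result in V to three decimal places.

+0.402 V

Cr³⁺/Cr²⁺ is the cathode (higher E°), Zn²⁺/Zn the anode: E°cell = -0.38 − (-0.80) = +0.42 V, n = 2.
Overall: 2 Cr³⁺(aq) + Zn(s) → 2 Cr²⁺(aq) + Zn²⁺(aq)
Q = [Cr²⁺]^2·[Zn²⁺] / ([Cr³⁺]^2); log Q = 0.607.
E = E° − (0.0592/n) log Q = +0.42 − (0.0592/2)(0.607) = +0.402 V.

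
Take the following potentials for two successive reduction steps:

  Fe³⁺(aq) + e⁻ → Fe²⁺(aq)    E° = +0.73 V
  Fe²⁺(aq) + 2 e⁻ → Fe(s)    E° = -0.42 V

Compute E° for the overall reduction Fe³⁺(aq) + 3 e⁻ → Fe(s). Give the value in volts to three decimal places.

Since ΔG° = −nFE° is additive over sequential reductions, n₃E°₃ = n₁E°₁ + n₂E°₂.
E°₃ = (1×+0.73 + 2×-0.42) / 3 = (-0.110) / 3 = -0.037 V.
Simply averaging or adding the two E° values would be wrong; the electron-weighted sum is required.

-0.037 V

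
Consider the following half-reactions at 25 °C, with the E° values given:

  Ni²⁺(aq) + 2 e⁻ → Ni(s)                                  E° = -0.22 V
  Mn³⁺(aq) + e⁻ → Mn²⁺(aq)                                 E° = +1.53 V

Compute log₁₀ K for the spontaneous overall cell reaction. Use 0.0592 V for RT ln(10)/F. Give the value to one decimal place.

Cathode: Mn³⁺/Mn²⁺; anode: Ni²⁺/Ni. E°cell = +1.75 V, n = 2.
log K = nE°cell / 0.0592 = (2)(+1.75) / 0.0592 = 59.1.

59.1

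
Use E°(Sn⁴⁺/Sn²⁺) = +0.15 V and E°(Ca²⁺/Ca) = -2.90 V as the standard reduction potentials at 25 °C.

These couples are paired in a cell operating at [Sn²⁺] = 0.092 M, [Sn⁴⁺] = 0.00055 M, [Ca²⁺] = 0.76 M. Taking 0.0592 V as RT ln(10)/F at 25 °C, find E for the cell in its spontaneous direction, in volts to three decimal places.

Sn⁴⁺/Sn²⁺ is the cathode (higher E°), Ca²⁺/Ca the anode: E°cell = +0.15 − (-2.90) = +3.05 V, n = 2.
Overall: Sn⁴⁺(aq) + Ca(s) → Sn²⁺(aq) + Ca²⁺(aq)
Q = [Sn²⁺]·[Ca²⁺] / ([Sn⁴⁺]); log Q = 2.104.
E = E° − (0.0592/n) log Q = +3.05 − (0.0592/2)(2.104) = +2.988 V.

+2.988 V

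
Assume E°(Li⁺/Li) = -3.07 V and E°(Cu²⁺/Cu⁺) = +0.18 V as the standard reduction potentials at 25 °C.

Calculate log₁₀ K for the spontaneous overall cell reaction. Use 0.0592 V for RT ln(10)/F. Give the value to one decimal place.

Cathode: Cu²⁺/Cu⁺; anode: Li⁺/Li. E°cell = +3.25 V, n = 1.
log K = nE°cell / 0.0592 = (1)(+3.25) / 0.0592 = 54.9.

54.9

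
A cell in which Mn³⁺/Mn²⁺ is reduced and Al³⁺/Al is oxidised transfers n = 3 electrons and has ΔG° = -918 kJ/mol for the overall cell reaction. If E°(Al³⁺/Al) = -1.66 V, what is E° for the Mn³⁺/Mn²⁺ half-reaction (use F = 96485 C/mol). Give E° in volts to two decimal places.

+1.51 V

E°cell = −ΔG°/(nF) = −(-918×10³)/((3)(96485)) = +3.171 V.
Since Mn³⁺/Mn²⁺ is the cathode and Al³⁺/Al the anode, E°cell = E°(Mn³⁺/Mn²⁺) − E°(Al³⁺/Al).
So E°(Mn³⁺/Mn²⁺) = E°cell + E°(Al³⁺/Al) = +3.171 + (-1.66) = +1.51 V.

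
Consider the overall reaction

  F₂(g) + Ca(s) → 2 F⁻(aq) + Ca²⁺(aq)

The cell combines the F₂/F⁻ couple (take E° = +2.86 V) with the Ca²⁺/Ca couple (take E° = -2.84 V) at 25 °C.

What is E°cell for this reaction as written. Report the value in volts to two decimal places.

The F₂/F⁻ couple has the higher reduction potential, so it is the cathode; Ca²⁺/Ca is oxidised at the anode.
E°cell = E°(cathode) − E°(anode) = (+2.86) − (-2.84) = +5.70 V.

+5.70 V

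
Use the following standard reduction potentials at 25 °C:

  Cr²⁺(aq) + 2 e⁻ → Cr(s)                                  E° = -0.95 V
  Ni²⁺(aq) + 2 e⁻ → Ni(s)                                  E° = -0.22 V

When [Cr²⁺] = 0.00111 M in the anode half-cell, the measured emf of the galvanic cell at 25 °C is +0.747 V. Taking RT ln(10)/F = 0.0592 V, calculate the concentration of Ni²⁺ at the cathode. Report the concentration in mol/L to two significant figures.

0.0042 M

Ni²⁺/Ni is the cathode, Cr²⁺/Cr the anode: E°cell = +0.73 V, n = 2.
Overall reaction: Ni²⁺(aq) + Cr(s) → Ni(s) + Cr²⁺(aq); Q = [Cr²⁺]^1/[Ni²⁺]^1.
From E = E° − (0.0592/n) log Q: log Q = (E° − E)·n/0.0592 = (+0.73 − (+0.747))·2/0.0592 = -0.5743.
So 1·log[Ni²⁺] = 1·log(0.00111) − log Q = -2.9547 − (-0.5743) = -2.3804; [Ni²⁺] = 10^(-2.3804) ≈ 0.0042 M.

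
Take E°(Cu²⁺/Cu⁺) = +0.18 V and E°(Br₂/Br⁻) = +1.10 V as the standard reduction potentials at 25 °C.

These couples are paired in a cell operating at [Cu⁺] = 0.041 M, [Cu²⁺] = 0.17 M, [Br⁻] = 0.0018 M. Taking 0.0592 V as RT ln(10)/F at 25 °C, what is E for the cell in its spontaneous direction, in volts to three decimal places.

Br₂/Br⁻ is the cathode (higher E°), Cu²⁺/Cu⁺ the anode: E°cell = +1.10 − (+0.18) = +0.92 V, n = 2.
Overall: Br₂(l) + 2 Cu⁺(aq) → 2 Br⁻(aq) + 2 Cu²⁺(aq)
Q = [Br⁻]^2·[Cu²⁺]^2 / ([Cu⁺]^2); log Q = -4.254.
E = E° − (0.0592/n) log Q = +0.92 − (0.0592/2)(-4.254) = +1.046 V.

+1.046 V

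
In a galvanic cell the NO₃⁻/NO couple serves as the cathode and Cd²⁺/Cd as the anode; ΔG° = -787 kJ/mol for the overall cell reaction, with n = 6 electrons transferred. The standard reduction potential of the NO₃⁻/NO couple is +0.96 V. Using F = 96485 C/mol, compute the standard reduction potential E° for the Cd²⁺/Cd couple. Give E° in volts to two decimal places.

-0.40 V

E°cell = −ΔG°/(nF) = −(-787×10³)/((6)(96485)) = +1.359 V.
Since NO₃⁻/NO is the cathode and Cd²⁺/Cd the anode, E°cell = E°(NO₃⁻/NO) − E°(Cd²⁺/Cd).
So E°(Cd²⁺/Cd) = E°(NO₃⁻/NO) − E°cell = (+0.96) − (+1.359) = -0.40 V.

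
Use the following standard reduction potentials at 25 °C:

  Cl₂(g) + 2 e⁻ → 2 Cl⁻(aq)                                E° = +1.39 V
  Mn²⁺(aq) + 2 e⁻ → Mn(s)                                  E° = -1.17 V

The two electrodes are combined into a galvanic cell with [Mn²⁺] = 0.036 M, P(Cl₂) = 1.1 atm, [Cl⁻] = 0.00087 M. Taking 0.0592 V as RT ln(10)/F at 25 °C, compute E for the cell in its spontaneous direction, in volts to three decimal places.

+2.785 V

Cl₂/Cl⁻ is the cathode (higher E°), Mn²⁺/Mn the anode: E°cell = +1.39 − (-1.17) = +2.56 V, n = 2.
Overall: Cl₂(g) + Mn(s) → 2 Cl⁻(aq) + Mn²⁺(aq)
Q = [Cl⁻]^2·[Mn²⁺] / (P(Cl₂)); log Q = -7.606.
E = E° − (0.0592/n) log Q = +2.56 − (0.0592/2)(-7.606) = +2.785 V.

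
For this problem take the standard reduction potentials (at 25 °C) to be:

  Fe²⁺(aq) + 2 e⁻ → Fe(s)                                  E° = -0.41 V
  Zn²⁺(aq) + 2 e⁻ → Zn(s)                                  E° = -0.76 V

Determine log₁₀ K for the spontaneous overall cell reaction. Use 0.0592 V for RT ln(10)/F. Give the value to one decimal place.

11.8

Cathode: Fe²⁺/Fe; anode: Zn²⁺/Zn. E°cell = +0.35 V, n = 2.
log K = nE°cell / 0.0592 = (2)(+0.35) / 0.0592 = 11.8.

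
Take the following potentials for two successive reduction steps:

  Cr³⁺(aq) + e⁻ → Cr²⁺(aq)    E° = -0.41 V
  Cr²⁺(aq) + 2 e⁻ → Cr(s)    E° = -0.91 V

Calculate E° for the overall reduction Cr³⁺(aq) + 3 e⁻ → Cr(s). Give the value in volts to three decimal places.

-0.743 V

Standard free energies of sequential steps add: ΔG°₃ = ΔG°₁ + ΔG°₂, so n₃E°₃ = n₁E°₁ + n₂E°₂.
E°₃ = (1×-0.41 + 2×-0.91) / 3 = (-2.230) / 3 = -0.743 V.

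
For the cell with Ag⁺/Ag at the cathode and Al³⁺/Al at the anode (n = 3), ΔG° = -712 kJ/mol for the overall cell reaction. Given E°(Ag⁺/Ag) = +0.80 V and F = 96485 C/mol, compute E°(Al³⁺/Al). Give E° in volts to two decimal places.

E°cell = −ΔG°/(nF) = −(-712×10³)/((3)(96485)) = +2.460 V.
Since Ag⁺/Ag is the cathode and Al³⁺/Al the anode, E°cell = E°(Ag⁺/Ag) − E°(Al³⁺/Al).
So E°(Al³⁺/Al) = E°(Ag⁺/Ag) − E°cell = (+0.80) − (+2.460) = -1.66 V.

-1.66 V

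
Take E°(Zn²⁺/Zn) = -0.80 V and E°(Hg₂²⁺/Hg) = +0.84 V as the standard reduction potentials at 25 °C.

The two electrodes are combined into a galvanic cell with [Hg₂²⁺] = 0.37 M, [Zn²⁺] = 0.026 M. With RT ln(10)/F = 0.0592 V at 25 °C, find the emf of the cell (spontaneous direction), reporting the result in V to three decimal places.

Hg₂²⁺/Hg is the cathode (higher E°), Zn²⁺/Zn the anode: E°cell = +0.84 − (-0.80) = +1.64 V, n = 2.
Overall: Hg₂²⁺(aq) + Zn(s) → 2 Hg(l) + Zn²⁺(aq)
Q = [Zn²⁺] / ([Hg₂²⁺]); log Q = -1.153.
E = E° − (0.0592/n) log Q = +1.64 − (0.0592/2)(-1.153) = +1.674 V.

+1.674 V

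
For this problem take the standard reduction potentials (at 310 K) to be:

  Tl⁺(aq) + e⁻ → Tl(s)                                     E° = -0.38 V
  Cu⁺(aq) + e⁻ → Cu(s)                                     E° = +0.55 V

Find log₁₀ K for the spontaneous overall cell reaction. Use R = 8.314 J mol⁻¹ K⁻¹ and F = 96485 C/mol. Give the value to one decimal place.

15.1

Cathode: Cu⁺/Cu; anode: Tl⁺/Tl. E°cell = (+0.55) − (-0.38) = +0.93 V, with n = 1.
ΔG° = −nFE° = −RT ln K, so ln K = nFE°/(RT) = (1)(96485)(+0.93) / ((8.314)(310)) = 34.815.
log₁₀ K = 34.815 / ln 10 = 15.1.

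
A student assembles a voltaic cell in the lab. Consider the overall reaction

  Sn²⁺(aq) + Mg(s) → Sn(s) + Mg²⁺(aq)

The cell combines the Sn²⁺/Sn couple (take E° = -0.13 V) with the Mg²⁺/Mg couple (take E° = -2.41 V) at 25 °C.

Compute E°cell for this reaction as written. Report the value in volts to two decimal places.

The Sn²⁺/Sn couple has the higher reduction potential, so it is the cathode; Mg²⁺/Mg is oxidised at the anode.
E°cell = E°(cathode) − E°(anode) = (-0.13) − (-2.41) = +2.28 V.

+2.28 V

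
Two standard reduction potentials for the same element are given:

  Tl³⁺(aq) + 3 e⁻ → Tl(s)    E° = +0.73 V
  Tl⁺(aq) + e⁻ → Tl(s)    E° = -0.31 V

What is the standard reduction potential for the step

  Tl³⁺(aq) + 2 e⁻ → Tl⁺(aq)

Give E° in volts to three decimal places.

Sequential free energies add, so n₃E°₃ = n₁E°₁ + n₂E°₂.
With n₃ = 3, and the known step contributing 1×(-0.31) V, the unknown satisfies 2·E° = 3×(+0.73) − 1×(-0.31) = +2.500.
E° = +2.500 / 2 = +1.250 V.

+1.250 V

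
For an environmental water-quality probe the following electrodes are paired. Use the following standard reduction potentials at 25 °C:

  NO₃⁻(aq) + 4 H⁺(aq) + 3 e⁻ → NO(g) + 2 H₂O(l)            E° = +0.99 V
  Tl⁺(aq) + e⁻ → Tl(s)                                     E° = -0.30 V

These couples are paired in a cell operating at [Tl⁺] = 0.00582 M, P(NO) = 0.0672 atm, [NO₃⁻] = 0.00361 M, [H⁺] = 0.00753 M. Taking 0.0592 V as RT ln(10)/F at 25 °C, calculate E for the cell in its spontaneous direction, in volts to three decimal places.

+1.230 V

NO₃⁻/NO is the cathode (higher E°), Tl⁺/Tl the anode: E°cell = +0.99 − (-0.30) = +1.29 V, n = 3.
Overall: NO₃⁻(aq) + 4 H⁺(aq) + 3 Tl(s) → NO(g) + 2 H₂O(l) + 3 Tl⁺(aq)
Q = P(NO)·[Tl⁺]^3 / ([NO₃⁻]·[H⁺]^4); log Q = 3.057.
E = E° − (0.0592/n) log Q = +1.29 − (0.0592/3)(3.057) = +1.230 V.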